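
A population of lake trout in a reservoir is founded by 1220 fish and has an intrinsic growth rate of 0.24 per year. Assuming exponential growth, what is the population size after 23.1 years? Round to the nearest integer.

N(t) = N₀·e^(rt) = 1220 × e^(0.24×23.1) = 1220 × e^5.544.
e^5.544 ≈ 255.7, so N ≈ 1220 × 255.7 = 311952.

311952 fish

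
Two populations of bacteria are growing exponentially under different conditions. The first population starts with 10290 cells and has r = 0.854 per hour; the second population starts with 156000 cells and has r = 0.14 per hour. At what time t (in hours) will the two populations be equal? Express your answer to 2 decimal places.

Set 10290·e^(0.854t) = 156000·e^(0.14t).
e^((0.854 − 0.14)t) = 156000/10290 → e^(0.714·t) = 15.16.
0.714·t = ln(15.16) = 2.7187, so t = 2.7187/0.714 = 3.8077.

3.81 hours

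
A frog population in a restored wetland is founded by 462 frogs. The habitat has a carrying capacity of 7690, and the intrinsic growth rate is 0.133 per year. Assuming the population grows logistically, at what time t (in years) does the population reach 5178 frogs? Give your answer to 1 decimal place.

26.1 years

A = (K − N₀)/N₀ = (7690 − 462)/462 = 15.645.
Solve 7690/(1 + 15.645·e^(−0.133t)) = 5178: 1 + 15.645·e^(−0.133t) = 1.4851, so e^(−0.133t) = 0.0310085.
−0.133·t = ln(0.0310085) = -3.4735, so t = 3.4735/0.133 = 26.116.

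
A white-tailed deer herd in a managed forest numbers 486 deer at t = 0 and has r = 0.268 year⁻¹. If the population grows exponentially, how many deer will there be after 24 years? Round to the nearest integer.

N(t) = N₀·e^(rt) = 486 × e^(0.268×24) = 486 × e^6.432.
e^6.432 ≈ 621.42, so N ≈ 486 × 621.42 = 302008.

302008 deer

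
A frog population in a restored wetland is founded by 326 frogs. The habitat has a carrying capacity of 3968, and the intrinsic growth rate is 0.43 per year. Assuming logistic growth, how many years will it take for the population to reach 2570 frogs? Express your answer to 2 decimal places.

7.03 years

A = (K − N₀)/N₀ = (3968 − 326)/326 = 11.172.
Solve 3968/(1 + 11.172·e^(−0.43t)) = 2570: 1 + 11.172·e^(−0.43t) = 1.544, so e^(−0.43t) = 0.0486913.
−0.43·t = ln(0.0486913) = -3.0223, so t = 3.0223/0.43 = 7.0285.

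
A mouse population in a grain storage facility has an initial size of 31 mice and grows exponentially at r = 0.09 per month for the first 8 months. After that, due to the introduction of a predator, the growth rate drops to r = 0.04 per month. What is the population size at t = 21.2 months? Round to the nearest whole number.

Phase 1: N(8) = 31·e^(0.09×8) = 31·e^0.72 = 63.6874.
Phase 2 runs for 21.2 − 8 = 13.2 months at r = 0.04.
N(21.2) = 63.6874·e^(0.04×13.2) = 63.6874·e^0.528 = 107.984.

108 mice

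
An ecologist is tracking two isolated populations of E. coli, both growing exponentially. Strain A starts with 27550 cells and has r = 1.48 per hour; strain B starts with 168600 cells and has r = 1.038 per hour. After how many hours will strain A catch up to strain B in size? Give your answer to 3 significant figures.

4.10 hours

Set 27550·e^(1.48t) = 168600·e^(1.038t).
e^((1.48 − 1.038)t) = 168600/27550 → e^(0.442·t) = 6.1198.
0.442·t = ln(6.1198) = 1.8115, so t = 1.8115/0.442 = 4.0985.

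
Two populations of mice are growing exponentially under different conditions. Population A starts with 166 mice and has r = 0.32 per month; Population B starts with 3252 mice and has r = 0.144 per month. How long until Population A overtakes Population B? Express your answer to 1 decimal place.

Set 166·e^(0.32t) = 3252·e^(0.144t).
e^((0.32 − 0.144)t) = 3252/166 → e^(0.176·t) = 19.59.
0.176·t = ln(19.59) = 2.975, so t = 2.975/0.176 = 16.904.

16.9 months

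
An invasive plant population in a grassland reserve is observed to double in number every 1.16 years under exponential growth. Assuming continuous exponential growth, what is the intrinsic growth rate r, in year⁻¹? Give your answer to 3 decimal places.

r = ln(2)/t_d = 0.6931/1.16 = 0.59754.

0.598 per year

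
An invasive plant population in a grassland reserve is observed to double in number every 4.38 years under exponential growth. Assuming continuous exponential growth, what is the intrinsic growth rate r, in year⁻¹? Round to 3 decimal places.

r = ln(2)/t_d = 0.6931/4.38 = 0.15825.

0.158 per year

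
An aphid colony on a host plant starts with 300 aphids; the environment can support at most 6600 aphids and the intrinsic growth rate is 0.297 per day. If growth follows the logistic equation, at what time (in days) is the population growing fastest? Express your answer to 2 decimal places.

10.25 days

Logistic growth is fastest at N = K/2 = 3300.
A = (K − N₀)/N₀ = 21. Set K/(1 + A·e^(−rt)) = K/2 → A·e^(−rt) = 1.
e^(−0.297t) = 1/21 = 0.047619, so t = ln(21)/0.297 = 3.0445/0.297 = 10.251.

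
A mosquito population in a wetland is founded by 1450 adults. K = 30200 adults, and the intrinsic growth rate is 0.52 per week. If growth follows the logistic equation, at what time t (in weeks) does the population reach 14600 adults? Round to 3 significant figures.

5.62 weeks

A = (K − N₀)/N₀ = (30200 − 1450)/1450 = 19.828.
Solve 30200/(1 + 19.828·e^(−0.52t)) = 14600: 1 + 19.828·e^(−0.52t) = 2.0685, so e^(−0.52t) = 0.0538892.
−0.52·t = ln(0.0538892) = -2.9208, so t = 2.9208/0.52 = 5.617.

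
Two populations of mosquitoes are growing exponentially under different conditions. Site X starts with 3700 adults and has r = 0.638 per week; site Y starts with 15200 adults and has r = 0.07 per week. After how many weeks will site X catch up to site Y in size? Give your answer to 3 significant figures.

Set 3700·e^(0.638t) = 15200·e^(0.07t).
e^((0.638 − 0.07)t) = 15200/3700 → e^(0.568·t) = 4.1081.
0.568·t = ln(4.1081) = 1.413, so t = 1.413/0.568 = 2.4876.

2.49 weeks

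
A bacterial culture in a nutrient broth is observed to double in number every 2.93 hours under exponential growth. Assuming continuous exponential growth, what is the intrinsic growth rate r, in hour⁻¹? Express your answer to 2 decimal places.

r = ln(2)/t_d = 0.6931/2.93 = 0.23657.

0.24 per hour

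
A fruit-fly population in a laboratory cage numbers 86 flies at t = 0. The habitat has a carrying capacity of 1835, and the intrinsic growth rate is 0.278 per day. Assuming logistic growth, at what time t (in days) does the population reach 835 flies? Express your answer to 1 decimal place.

10.2 days

A = (K − N₀)/N₀ = (1835 − 86)/86 = 20.337.
Solve 1835/(1 + 20.337·e^(−0.278t)) = 835: 1 + 20.337·e^(−0.278t) = 2.1976, so e^(−0.278t) = 0.0588874.
−0.278·t = ln(0.0588874) = -2.8321, so t = 2.8321/0.278 = 10.188.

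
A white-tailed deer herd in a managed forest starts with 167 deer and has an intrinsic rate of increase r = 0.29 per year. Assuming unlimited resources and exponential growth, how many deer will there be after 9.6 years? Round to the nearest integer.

N(t) = N₀·e^(rt) = 167 × e^(0.29×9.6) = 167 × e^2.784.
e^2.784 ≈ 16.184, so N ≈ 167 × 16.184 = 2702.67.

2703 deer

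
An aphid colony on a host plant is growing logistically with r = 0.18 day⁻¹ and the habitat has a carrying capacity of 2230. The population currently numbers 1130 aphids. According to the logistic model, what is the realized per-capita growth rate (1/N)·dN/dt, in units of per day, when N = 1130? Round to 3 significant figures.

0.0888 per day

(1/N)·dN/dt = r(1 − N/K) = 0.18 × (1 − 1130/2230).
= 0.18 × 0.49327 = 0.088789.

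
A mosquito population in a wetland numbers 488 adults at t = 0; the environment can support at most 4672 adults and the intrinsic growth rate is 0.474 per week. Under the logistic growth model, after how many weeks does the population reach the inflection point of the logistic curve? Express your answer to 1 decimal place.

Logistic growth is fastest at N = K/2 = 2336.
A = (K − N₀)/N₀ = 8.5738. Set K/(1 + A·e^(−rt)) = K/2 → A·e^(−rt) = 1.
e^(−0.474t) = 1/8.5738 = 0.116635, so t = ln(8.5738)/0.474 = 2.1487/0.474 = 4.5331.

4.5 weeks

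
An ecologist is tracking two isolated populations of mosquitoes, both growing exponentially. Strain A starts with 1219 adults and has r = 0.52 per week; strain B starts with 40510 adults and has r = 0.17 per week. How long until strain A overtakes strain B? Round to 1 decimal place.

10.0 weeks

Set 1219·e^(0.52t) = 40510·e^(0.17t).
e^((0.52 − 0.17)t) = 40510/1219 → e^(0.35·t) = 33.232.
0.35·t = ln(33.232) = 3.5035, so t = 3.5035/0.35 = 10.01.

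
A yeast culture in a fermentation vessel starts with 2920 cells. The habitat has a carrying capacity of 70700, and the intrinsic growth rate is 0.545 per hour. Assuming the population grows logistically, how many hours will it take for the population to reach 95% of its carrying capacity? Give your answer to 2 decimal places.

11.17 hours

A = (K − N₀)/N₀ = (70700 − 2920)/2920 = 23.212.
Solve 70700/(1 + 23.212·e^(−0.545t)) = 67165: 1 + 23.212·e^(−0.545t) = 1.0526, so e^(−0.545t) = 0.0022674.
−0.545·t = ln(0.0022674) = -6.0891, so t = 6.0891/0.545 = 11.173.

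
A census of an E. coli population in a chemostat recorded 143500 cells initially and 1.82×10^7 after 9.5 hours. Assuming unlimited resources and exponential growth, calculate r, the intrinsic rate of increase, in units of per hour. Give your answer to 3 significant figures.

0.510 per hour

From N(t) = N₀·e^(rt): e^(r·9.5) = 1.82×10^7/143500 = 126.83.
r·9.5 = ln(126.83) = 4.8428, so r = 4.8428/9.5 = 0.50977.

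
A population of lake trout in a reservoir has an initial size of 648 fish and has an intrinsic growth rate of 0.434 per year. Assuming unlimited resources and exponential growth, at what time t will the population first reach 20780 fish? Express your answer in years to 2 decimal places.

7.99 years

Set N₀·e^(rt) = 20780: e^(0.434·t) = 20780/648 = 32.068.
0.434·t = ln(32.068) = 3.4679, so t = 3.4679/0.434 = 7.9905.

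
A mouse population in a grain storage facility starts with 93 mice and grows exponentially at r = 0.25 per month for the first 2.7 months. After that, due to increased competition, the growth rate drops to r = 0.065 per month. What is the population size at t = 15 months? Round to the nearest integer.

Phase 1: N(2.7) = 93·e^(0.25×2.7) = 93·e^0.675 = 182.655.
Phase 2 runs for 15 − 2.7 = 12.3 months at r = 0.065.
N(15) = 182.655·e^(0.065×12.3) = 182.655·e^0.7995 = 406.303.

406 mice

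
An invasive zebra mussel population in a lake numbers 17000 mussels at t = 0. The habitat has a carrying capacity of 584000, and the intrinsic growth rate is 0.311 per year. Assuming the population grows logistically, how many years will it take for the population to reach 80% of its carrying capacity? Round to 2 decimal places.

A = (K − N₀)/N₀ = (584000 − 17000)/17000 = 33.353.
Solve 584000/(1 + 33.353·e^(−0.311t)) = 467200: 1 + 33.353·e^(−0.311t) = 1.25, so e^(−0.311t) = 0.00749559.
−0.311·t = ln(0.00749559) = -4.8934, so t = 4.8934/0.311 = 15.735.

15.73 years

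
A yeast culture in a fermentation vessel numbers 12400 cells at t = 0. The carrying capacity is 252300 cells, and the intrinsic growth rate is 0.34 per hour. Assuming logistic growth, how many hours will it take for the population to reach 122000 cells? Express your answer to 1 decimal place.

8.5 hours

A = (K − N₀)/N₀ = (252300 − 12400)/12400 = 19.347.
Solve 252300/(1 + 19.347·e^(−0.34t)) = 122000: 1 + 19.347·e^(−0.34t) = 2.068, so e^(−0.34t) = 0.0552047.
−0.34·t = ln(0.0552047) = -2.8967, so t = 2.8967/0.34 = 8.5197.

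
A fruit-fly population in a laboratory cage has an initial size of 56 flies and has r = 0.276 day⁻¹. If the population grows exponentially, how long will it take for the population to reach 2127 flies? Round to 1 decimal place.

13.2 days

Set N₀·e^(rt) = 2127: e^(0.276·t) = 2127/56 = 37.982.
0.276·t = ln(37.982) = 3.6371, so t = 3.6371/0.276 = 13.178.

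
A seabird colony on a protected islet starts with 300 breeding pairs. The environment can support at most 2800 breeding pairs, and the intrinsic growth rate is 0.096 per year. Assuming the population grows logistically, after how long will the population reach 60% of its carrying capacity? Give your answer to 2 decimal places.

26.31 years

A = (K − N₀)/N₀ = (2800 − 300)/300 = 8.3333.
Solve 2800/(1 + 8.3333·e^(−0.096t)) = 1680: 1 + 8.3333·e^(−0.096t) = 1.6667, so e^(−0.096t) = 0.08.
−0.096·t = ln(0.08) = -2.5257, so t = 2.5257/0.096 = 26.31.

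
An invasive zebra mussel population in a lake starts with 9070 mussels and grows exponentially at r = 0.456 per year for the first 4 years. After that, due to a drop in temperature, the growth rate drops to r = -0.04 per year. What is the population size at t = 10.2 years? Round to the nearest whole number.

Phase 1: N(4) = 9070·e^(0.456×4) = 9070·e^1.824 = 56203.1.
Phase 2 runs for 10.2 − 4 = 6.2 years at r = -0.04.
N(10.2) = 56203.1·e^(-0.04×6.2) = 56203.1·e^-0.248 = 43858.7.

43859 mussels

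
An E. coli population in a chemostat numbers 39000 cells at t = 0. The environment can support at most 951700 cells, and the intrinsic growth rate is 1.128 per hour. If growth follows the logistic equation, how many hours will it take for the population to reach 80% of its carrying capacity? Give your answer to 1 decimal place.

A = (K − N₀)/N₀ = (951700 − 39000)/39000 = 23.403.
Solve 951700/(1 + 23.403·e^(−1.128t)) = 761360: 1 + 23.403·e^(−1.128t) = 1.25, so e^(−1.128t) = 0.0106826.
−1.128·t = ln(0.0106826) = -4.5391, so t = 4.5391/1.128 = 4.0241.

4.0 hours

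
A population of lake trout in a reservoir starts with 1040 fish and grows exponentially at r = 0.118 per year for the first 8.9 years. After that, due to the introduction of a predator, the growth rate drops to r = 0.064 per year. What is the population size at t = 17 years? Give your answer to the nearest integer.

4992 fish

Phase 1: N(8.9) = 1040·e^(0.118×8.9) = 1040·e^1.05 = 2972.55.
Phase 2 runs for 17 − 8.9 = 8.1 years at r = 0.064.
N(17) = 2972.55·e^(0.064×8.1) = 2972.55·e^0.5184 = 4991.92.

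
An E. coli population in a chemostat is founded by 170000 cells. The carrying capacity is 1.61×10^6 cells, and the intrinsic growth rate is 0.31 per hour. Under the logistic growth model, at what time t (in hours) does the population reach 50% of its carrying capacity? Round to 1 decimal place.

6.9 hours

A = (K − N₀)/N₀ = (1.61×10^6 − 170000)/170000 = 8.4706.
Solve 1.61×10^6/(1 + 8.4706·e^(−0.31t)) = 805000: 1 + 8.4706·e^(−0.31t) = 2, so e^(−0.31t) = 0.118056.
−0.31·t = ln(0.118056) = -2.1366, so t = 2.1366/0.31 = 6.8923.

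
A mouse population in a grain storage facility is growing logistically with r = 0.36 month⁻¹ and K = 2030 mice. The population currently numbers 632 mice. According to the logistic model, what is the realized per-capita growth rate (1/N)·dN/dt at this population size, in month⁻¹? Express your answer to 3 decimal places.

(1/N)·dN/dt = r(1 − N/K) = 0.36 × (1 − 632/2030).
= 0.36 × 0.68867 = 0.24792.

0.248 per month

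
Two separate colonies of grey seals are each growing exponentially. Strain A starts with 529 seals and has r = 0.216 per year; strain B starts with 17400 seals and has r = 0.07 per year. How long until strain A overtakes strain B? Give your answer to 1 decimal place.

Set 529·e^(0.216t) = 17400·e^(0.07t).
e^((0.216 − 0.07)t) = 17400/529 → e^(0.146·t) = 32.892.
0.146·t = ln(32.892) = 3.4932, so t = 3.4932/0.146 = 23.926.

23.9 years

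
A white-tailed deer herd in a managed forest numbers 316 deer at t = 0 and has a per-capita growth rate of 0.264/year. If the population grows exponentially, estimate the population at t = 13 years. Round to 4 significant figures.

9777 deer

N(t) = N₀·e^(rt) = 316 × e^(0.264×13) = 316 × e^3.432.
e^3.432 ≈ 30.938, so N ≈ 316 × 30.938 = 9776.55.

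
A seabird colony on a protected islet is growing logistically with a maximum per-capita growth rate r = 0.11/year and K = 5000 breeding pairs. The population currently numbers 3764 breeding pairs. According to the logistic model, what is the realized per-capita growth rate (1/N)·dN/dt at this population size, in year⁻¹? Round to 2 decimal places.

(1/N)·dN/dt = r(1 − N/K) = 0.11 × (1 − 3764/5000).
= 0.11 × 0.2472 = 0.027192.

0.03 per year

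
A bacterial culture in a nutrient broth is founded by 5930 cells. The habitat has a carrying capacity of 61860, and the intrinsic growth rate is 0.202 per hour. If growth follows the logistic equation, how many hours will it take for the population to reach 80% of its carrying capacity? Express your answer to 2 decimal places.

17.97 hours

A = (K − N₀)/N₀ = (61860 − 5930)/5930 = 9.4317.
Solve 61860/(1 + 9.4317·e^(−0.202t)) = 49488: 1 + 9.4317·e^(−0.202t) = 1.25, so e^(−0.202t) = 0.0265063.
−0.202·t = ln(0.0265063) = -3.6304, so t = 3.6304/0.202 = 17.972.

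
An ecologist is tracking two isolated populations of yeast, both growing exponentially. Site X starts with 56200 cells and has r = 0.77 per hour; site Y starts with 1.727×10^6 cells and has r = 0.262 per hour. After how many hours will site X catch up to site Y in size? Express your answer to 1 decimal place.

Set 56200·e^(0.77t) = 1.727×10^6·e^(0.262t).
e^((0.77 − 0.262)t) = 1.727×10^6/56200 → e^(0.508·t) = 30.73.
0.508·t = ln(30.73) = 3.4252, so t = 3.4252/0.508 = 6.7426.

6.7 hours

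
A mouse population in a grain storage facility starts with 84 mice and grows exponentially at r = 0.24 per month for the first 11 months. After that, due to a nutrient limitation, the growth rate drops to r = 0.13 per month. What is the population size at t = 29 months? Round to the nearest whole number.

Phase 1: N(11) = 84·e^(0.24×11) = 84·e^2.64 = 1177.11.
Phase 2 runs for 29 − 11 = 18 months at r = 0.13.
N(29) = 1177.11·e^(0.13×18) = 1177.11·e^2.34 = 12219.8.

12220 mice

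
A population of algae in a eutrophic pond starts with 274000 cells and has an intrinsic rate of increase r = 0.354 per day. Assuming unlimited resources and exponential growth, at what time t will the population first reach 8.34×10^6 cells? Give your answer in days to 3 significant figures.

Set N₀·e^(rt) = 8.34×10^6: e^(0.354·t) = 8.34×10^6/274000 = 30.438.
0.354·t = ln(30.438) = 3.4157, so t = 3.4157/0.354 = 9.6488.

9.65 days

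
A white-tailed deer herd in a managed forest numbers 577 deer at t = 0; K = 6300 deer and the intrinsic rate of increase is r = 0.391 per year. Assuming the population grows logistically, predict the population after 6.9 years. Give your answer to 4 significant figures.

3777 deer

A = (K − N₀)/N₀ = (6300 − 577)/577 = 9.9185.
N(t) = K/(1 + A·e^(−rt)) = 6300/(1 + 9.9185×e^(−0.391×6.9)).
e^(−2.698) = 0.067347; denominator = 1 + 9.9185×0.067347 = 1.668.
N = 6300/1.668 = 3777.02.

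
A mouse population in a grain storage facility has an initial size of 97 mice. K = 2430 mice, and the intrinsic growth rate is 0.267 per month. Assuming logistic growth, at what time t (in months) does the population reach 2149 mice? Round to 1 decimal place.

19.5 months

A = (K − N₀)/N₀ = (2430 − 97)/97 = 24.052.
Solve 2430/(1 + 24.052·e^(−0.267t)) = 2149: 1 + 24.052·e^(−0.267t) = 1.1308, so e^(−0.267t) = 0.00543659.
−0.267·t = ln(0.00543659) = -5.2146, so t = 5.2146/0.267 = 19.53.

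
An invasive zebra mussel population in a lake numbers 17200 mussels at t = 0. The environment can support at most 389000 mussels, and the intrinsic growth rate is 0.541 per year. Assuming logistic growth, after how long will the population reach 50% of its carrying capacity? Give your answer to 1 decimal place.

5.7 years

A = (K − N₀)/N₀ = (389000 − 17200)/17200 = 21.616.
Solve 389000/(1 + 21.616·e^(−0.541t)) = 194500: 1 + 21.616·e^(−0.541t) = 2, so e^(−0.541t) = 0.0462614.
−0.541·t = ln(0.0462614) = -3.0734, so t = 3.0734/0.541 = 5.681.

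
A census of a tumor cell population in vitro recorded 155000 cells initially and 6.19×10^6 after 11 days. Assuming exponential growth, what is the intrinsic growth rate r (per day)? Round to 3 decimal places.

0.335 per day

From N(t) = N₀·e^(rt): e^(r·11) = 6.19×10^6/155000 = 39.935.
r·11 = ln(39.935) = 3.6873, so r = 3.6873/11 = 0.33521.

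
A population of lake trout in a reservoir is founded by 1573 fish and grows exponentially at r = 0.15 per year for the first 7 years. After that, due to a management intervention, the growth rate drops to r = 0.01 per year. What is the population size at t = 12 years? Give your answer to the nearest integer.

Phase 1: N(7) = 1573·e^(0.15×7) = 1573·e^1.05 = 4495.09.
Phase 2 runs for 12 − 7 = 5 years at r = 0.01.
N(12) = 4495.09·e^(0.01×5) = 4495.09·e^0.05 = 4725.55.

4726 fish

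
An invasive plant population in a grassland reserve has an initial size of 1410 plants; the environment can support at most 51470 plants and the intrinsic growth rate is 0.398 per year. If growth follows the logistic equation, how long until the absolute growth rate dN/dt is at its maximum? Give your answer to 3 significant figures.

Logistic growth is fastest at N = K/2 = 25735.
A = (K − N₀)/N₀ = 35.504. Set K/(1 + A·e^(−rt)) = K/2 → A·e^(−rt) = 1.
e^(−0.398t) = 1/35.504 = 0.0281662, so t = ln(35.504)/0.398 = 3.5696/0.398 = 8.9689.

8.97 years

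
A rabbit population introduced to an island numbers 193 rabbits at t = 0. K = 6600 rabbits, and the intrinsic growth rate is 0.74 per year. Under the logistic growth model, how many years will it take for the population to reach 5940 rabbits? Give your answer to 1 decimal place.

A = (K − N₀)/N₀ = (6600 − 193)/193 = 33.197.
Solve 6600/(1 + 33.197·e^(−0.74t)) = 5940: 1 + 33.197·e^(−0.74t) = 1.1111, so e^(−0.74t) = 0.00334703.
−0.74·t = ln(0.00334703) = -5.6997, so t = 5.6997/0.74 = 7.7023.

7.7 years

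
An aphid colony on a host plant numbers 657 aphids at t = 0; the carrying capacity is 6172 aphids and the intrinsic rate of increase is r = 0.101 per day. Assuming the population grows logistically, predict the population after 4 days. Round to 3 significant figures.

935 aphids

A = (K − N₀)/N₀ = (6172 − 657)/657 = 8.3942.
N(t) = K/(1 + A·e^(−rt)) = 6172/(1 + 8.3942×e^(−0.101×4)).
e^(−0.404) = 0.66764; denominator = 1 + 8.3942×0.66764 = 6.6043.
N = 6172/6.6043 = 934.536.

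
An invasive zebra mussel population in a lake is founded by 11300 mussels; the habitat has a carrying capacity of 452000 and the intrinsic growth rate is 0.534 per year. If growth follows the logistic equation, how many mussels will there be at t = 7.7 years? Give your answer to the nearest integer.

275820 mussels

A = (K − N₀)/N₀ = (452000 − 11300)/11300 = 39.
N(t) = K/(1 + A·e^(−rt)) = 452000/(1 + 39×e^(−0.534×7.7)).
e^(−4.112) = 0.016378; denominator = 1 + 39×0.016378 = 1.6388.
N = 452000/1.6388 = 275820.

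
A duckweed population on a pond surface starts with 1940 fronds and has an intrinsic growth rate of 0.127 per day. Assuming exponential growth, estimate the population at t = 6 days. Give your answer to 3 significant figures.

4160 fronds

N(t) = N₀·e^(rt) = 1940 × e^(0.127×6) = 1940 × e^0.762.
e^0.762 ≈ 2.1426, so N ≈ 1940 × 2.1426 = 4156.56.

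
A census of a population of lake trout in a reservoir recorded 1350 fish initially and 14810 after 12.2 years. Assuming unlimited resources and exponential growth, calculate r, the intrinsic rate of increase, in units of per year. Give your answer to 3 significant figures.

From N(t) = N₀·e^(rt): e^(r·12.2) = 14810/1350 = 10.97.
r·12.2 = ln(10.97) = 2.3952, so r = 2.3952/12.2 = 0.19633.

0.196 per year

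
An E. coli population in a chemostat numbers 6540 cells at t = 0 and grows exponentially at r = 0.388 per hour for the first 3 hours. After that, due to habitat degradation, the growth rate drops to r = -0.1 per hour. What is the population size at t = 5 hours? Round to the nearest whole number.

17149 cells

Phase 1: N(3) = 6540·e^(0.388×3) = 6540·e^1.164 = 20945.8.
Phase 2 runs for 5 − 3 = 2 hours at r = -0.1.
N(5) = 20945.8·e^(-0.1×2) = 20945.8·e^-0.2 = 17149.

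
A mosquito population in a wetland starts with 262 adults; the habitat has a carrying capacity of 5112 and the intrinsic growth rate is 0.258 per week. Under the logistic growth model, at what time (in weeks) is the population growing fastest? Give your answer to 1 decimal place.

Logistic growth is fastest at N = K/2 = 2556.
A = (K − N₀)/N₀ = 18.511. Set K/(1 + A·e^(−rt)) = K/2 → A·e^(−rt) = 1.
e^(−0.258t) = 1/18.511 = 0.0540206, so t = ln(18.511)/0.258 = 2.9184/0.258 = 11.312.

11.3 weeks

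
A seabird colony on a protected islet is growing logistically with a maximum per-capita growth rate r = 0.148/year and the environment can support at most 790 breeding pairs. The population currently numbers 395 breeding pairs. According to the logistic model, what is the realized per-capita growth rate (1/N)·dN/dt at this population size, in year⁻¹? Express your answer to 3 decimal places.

0.074 per year

(1/N)·dN/dt = r(1 − N/K) = 0.148 × (1 − 395/790).
= 0.148 × 0.5 = 0.074.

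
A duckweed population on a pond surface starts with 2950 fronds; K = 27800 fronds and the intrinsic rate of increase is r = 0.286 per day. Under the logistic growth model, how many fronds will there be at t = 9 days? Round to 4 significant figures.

A = (K − N₀)/N₀ = (27800 − 2950)/2950 = 8.4237.
N(t) = K/(1 + A·e^(−rt)) = 27800/(1 + 8.4237×e^(−0.286×9)).
e^(−2.574) = 0.07623; denominator = 1 + 8.4237×0.07623 = 1.6421.
N = 27800/1.6421 = 16929.1.

16930 fronds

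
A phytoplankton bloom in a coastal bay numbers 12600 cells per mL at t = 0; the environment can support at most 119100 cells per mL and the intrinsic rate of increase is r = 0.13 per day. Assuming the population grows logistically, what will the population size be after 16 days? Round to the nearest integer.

57929 cells per mL

A = (K − N₀)/N₀ = (119100 − 12600)/12600 = 8.4524.
N(t) = K/(1 + A·e^(−rt)) = 119100/(1 + 8.4524×e^(−0.13×16)).
e^(−2.08) = 0.12493; denominator = 1 + 8.4524×0.12493 = 2.056.
N = 119100/2.056 = 57929.2.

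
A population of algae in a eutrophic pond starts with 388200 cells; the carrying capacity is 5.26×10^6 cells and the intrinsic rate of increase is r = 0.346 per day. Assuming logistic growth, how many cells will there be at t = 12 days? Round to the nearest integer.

4392691 cells

A = (K − N₀)/N₀ = (5.26×10^6 − 388200)/388200 = 12.55.
N(t) = K/(1 + A·e^(−rt)) = 5.26×10^6/(1 + 12.55×e^(−0.346×12)).
e^(−4.152) = 0.015733; denominator = 1 + 12.55×0.015733 = 1.1974.
N = 5.26×10^6/1.1974 = 4.392691×10^6.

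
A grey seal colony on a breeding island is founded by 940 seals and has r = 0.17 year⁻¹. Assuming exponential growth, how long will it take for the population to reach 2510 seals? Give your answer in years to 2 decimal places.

5.78 years

Set N₀·e^(rt) = 2510: e^(0.17·t) = 2510/940 = 2.6702.
0.17·t = ln(2.6702) = 0.98216, so t = 0.98216/0.17 = 5.7774.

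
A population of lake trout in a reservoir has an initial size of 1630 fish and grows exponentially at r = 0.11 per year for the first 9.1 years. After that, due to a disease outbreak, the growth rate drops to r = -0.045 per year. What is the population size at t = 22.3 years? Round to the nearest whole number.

2449 fish

Phase 1: N(9.1) = 1630·e^(0.11×9.1) = 1630·e^1.001 = 4435.23.
Phase 2 runs for 22.3 − 9.1 = 13.2 years at r = -0.045.
N(22.3) = 4435.23·e^(-0.045×13.2) = 4435.23·e^-0.594 = 2448.76.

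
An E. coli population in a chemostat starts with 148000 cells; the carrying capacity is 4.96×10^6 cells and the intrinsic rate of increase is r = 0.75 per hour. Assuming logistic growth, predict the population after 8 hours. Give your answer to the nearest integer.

A = (K − N₀)/N₀ = (4.96×10^6 − 148000)/148000 = 32.514.
N(t) = K/(1 + A·e^(−rt)) = 4.96×10^6/(1 + 32.514×e^(−0.75×8)).
e^(−6) = 0.0024788; denominator = 1 + 32.514×0.0024788 = 1.0806.
N = 4.96×10^6/1.0806 = 4.590073×10^6.

4590073 cells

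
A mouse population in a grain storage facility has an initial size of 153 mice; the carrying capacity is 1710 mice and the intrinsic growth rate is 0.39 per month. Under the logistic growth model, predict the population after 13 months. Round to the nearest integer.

A = (K − N₀)/N₀ = (1710 − 153)/153 = 10.176.
N(t) = K/(1 + A·e^(−rt)) = 1710/(1 + 10.176×e^(−0.39×13)).
e^(−5.07) = 0.0062824; denominator = 1 + 10.176×0.0062824 = 1.0639.
N = 1710/1.0639 = 1607.24.

1607 mice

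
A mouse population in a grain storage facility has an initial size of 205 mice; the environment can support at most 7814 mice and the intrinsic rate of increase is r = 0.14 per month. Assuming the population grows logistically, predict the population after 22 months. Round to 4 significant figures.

A = (K − N₀)/N₀ = (7814 − 205)/205 = 37.117.
N(t) = K/(1 + A·e^(−rt)) = 7814/(1 + 37.117×e^(−0.14×22)).
e^(−3.08) = 0.045959; denominator = 1 + 37.117×0.045959 = 2.7059.
N = 7814/2.7059 = 2887.79.

2888 mice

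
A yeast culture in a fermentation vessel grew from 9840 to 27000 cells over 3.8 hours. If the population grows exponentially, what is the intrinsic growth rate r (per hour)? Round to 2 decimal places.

0.27 per hour

From N(t) = N₀·e^(rt): e^(r·3.8) = 27000/9840 = 2.7439.
r·3.8 = ln(2.7439) = 1.0094, so r = 1.0094/3.8 = 0.26563.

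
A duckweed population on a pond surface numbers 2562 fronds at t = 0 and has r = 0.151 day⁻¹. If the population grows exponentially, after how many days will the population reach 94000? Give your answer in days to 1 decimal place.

23.9 days

Set N₀·e^(rt) = 94000: e^(0.151·t) = 94000/2562 = 36.69.
0.151·t = ln(36.69) = 3.6025, so t = 3.6025/0.151 = 23.858.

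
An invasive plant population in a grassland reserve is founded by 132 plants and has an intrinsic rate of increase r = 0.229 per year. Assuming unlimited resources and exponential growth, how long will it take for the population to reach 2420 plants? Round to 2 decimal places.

12.70 years

Set N₀·e^(rt) = 2420: e^(0.229·t) = 2420/132 = 18.333.
0.229·t = ln(18.333) = 2.9087, so t = 2.9087/0.229 = 12.702.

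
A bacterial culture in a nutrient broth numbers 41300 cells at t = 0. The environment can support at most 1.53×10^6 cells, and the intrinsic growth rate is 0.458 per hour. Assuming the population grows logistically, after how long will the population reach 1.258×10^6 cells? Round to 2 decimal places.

11.17 hours

A = (K − N₀)/N₀ = (1.53×10^6 − 41300)/41300 = 36.046.
Solve 1.53×10^6/(1 + 36.046·e^(−0.458t)) = 1.258×10^6: 1 + 36.046·e^(−0.458t) = 1.2162, so e^(−0.458t) = 0.00599834.
−0.458·t = ln(0.00599834) = -5.1163, so t = 5.1163/0.458 = 11.171.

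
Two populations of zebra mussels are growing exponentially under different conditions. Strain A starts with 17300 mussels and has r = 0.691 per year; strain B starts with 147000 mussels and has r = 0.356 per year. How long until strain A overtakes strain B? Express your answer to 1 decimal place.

6.4 years

Set 17300·e^(0.691t) = 147000·e^(0.356t).
e^((0.691 − 0.356)t) = 147000/17300 → e^(0.335·t) = 8.4971.
0.335·t = ln(8.4971) = 2.1397, so t = 2.1397/0.335 = 6.3872.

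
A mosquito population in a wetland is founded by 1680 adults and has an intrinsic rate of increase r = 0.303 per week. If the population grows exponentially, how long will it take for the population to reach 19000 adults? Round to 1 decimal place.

Set N₀·e^(rt) = 19000: e^(0.303·t) = 19000/1680 = 11.31.
0.303·t = ln(11.31) = 2.4256, so t = 2.4256/0.303 = 8.0054.

8.0 weeks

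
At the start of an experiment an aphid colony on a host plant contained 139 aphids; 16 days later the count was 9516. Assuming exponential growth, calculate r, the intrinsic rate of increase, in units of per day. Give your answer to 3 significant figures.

0.264 per day

From N(t) = N₀·e^(rt): e^(r·16) = 9516/139 = 68.46.
r·16 = ln(68.46) = 4.2263, so r = 4.2263/16 = 0.26414.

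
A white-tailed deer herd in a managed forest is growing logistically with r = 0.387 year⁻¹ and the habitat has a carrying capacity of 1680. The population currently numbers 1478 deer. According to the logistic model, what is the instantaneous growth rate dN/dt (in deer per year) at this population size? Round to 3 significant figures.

dN/dt = rN(1 − N/K) = 0.387 × 1478 × (1 − 1478/1680).
1 − 1478/1680 = 0.12024; dN/dt = 0.387 × 1478 × 0.12024 = 68.775.

68.8 deer per year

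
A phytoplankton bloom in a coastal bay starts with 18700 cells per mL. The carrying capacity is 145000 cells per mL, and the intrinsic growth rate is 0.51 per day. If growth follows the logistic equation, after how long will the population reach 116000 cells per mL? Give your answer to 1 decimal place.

6.5 days

A = (K − N₀)/N₀ = (145000 − 18700)/18700 = 6.754.
Solve 145000/(1 + 6.754·e^(−0.51t)) = 116000: 1 + 6.754·e^(−0.51t) = 1.25, so e^(−0.51t) = 0.037015.
−0.51·t = ln(0.037015) = -3.2964, so t = 3.2964/0.51 = 6.4636.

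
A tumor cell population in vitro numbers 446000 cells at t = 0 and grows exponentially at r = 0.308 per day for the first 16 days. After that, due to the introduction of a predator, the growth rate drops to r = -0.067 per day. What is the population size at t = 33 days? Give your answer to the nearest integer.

Phase 1: N(16) = 446000·e^(0.308×16) = 446000·e^4.928 = 6.159395×10^7.
Phase 2 runs for 33 − 16 = 17 days at r = -0.067.
N(33) = 6.159395×10^7·e^(-0.067×17) = 6.159395×10^7·e^-1.139 = 1.971863×10^7.

19718626 cells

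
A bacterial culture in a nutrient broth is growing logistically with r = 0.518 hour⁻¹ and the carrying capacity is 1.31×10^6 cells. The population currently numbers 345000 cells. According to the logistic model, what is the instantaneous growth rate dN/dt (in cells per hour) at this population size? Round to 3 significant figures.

132000 cells per hour

dN/dt = rN(1 − N/K) = 0.518 × 345000 × (1 − 345000/1.31×10^6).
1 − 345000/1.31×10^6 = 0.73664; dN/dt = 0.518 × 345000 × 0.73664 = 1.31645×10^5.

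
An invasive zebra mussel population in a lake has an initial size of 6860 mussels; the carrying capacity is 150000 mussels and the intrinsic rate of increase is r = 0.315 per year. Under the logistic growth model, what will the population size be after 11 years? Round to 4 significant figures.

A = (K − N₀)/N₀ = (150000 − 6860)/6860 = 20.866.
N(t) = K/(1 + A·e^(−rt)) = 150000/(1 + 20.866×e^(−0.315×11)).
e^(−3.465) = 0.031273; denominator = 1 + 20.866×0.031273 = 1.6525.
N = 150000/1.6525 = 90769.4.

90770 mussels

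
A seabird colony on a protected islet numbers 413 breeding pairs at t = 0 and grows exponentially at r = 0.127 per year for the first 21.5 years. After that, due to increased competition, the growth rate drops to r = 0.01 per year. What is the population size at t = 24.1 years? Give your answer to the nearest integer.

Phase 1: N(21.5) = 413·e^(0.127×21.5) = 413·e^2.731 = 6335.65.
Phase 2 runs for 24.1 − 21.5 = 2.6 years at r = 0.01.
N(24.1) = 6335.65·e^(0.01×2.6) = 6335.65·e^0.026 = 6502.54.

6503 breeding pairs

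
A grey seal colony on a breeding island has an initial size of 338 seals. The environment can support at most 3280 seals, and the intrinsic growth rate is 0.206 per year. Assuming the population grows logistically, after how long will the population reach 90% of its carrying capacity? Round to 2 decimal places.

A = (K − N₀)/N₀ = (3280 − 338)/338 = 8.7041.
Solve 3280/(1 + 8.7041·e^(−0.206t)) = 2952: 1 + 8.7041·e^(−0.206t) = 1.1111, so e^(−0.206t) = 0.0127653.
−0.206·t = ln(0.0127653) = -4.361, so t = 4.361/0.206 = 21.17.

21.17 years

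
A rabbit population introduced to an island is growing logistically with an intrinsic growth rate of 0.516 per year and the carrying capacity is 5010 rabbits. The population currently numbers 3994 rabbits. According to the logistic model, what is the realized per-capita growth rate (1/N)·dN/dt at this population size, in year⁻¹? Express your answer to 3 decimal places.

0.105 per year

(1/N)·dN/dt = r(1 − N/K) = 0.516 × (1 − 3994/5010).
= 0.516 × 0.20279 = 0.10464.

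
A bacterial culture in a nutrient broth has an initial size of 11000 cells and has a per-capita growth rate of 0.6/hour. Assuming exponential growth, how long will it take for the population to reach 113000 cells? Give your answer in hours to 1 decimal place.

3.9 hours

Set N₀·e^(rt) = 113000: e^(0.6·t) = 113000/11000 = 10.273.
0.6·t = ln(10.273) = 2.3295, so t = 2.3295/0.6 = 3.8825.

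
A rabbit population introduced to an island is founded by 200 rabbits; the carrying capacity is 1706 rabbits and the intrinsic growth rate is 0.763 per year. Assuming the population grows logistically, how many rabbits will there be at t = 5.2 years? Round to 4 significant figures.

A = (K − N₀)/N₀ = (1706 − 200)/200 = 7.53.
N(t) = K/(1 + A·e^(−rt)) = 1706/(1 + 7.53×e^(−0.763×5.2)).
e^(−3.968) = 0.018919; denominator = 1 + 7.53×0.018919 = 1.1425.
N = 1706/1.1425 = 1493.27.

1493 rabbits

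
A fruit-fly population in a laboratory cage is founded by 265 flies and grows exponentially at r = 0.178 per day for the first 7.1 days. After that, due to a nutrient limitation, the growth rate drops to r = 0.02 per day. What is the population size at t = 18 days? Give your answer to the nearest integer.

1166 flies

Phase 1: N(7.1) = 265·e^(0.178×7.1) = 265·e^1.264 = 937.794.
Phase 2 runs for 18 − 7.1 = 10.9 days at r = 0.02.
N(18) = 937.794·e^(0.02×10.9) = 937.794·e^0.218 = 1166.23.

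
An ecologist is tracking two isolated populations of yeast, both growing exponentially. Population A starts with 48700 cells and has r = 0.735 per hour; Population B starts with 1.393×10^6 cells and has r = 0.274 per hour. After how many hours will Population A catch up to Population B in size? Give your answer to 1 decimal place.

Set 48700·e^(0.735t) = 1.393×10^6·e^(0.274t).
e^((0.735 − 0.274)t) = 1.393×10^6/48700 → e^(0.461·t) = 28.604.
0.461·t = ln(28.604) = 3.3535, so t = 3.3535/0.461 = 7.2745.

7.3 hours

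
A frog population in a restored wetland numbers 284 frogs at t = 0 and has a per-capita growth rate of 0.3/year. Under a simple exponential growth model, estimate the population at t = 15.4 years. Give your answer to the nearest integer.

28824 frogs

N(t) = N₀·e^(rt) = 284 × e^(0.3×15.4) = 284 × e^4.62.
e^4.62 ≈ 101.49, so N ≈ 284 × 101.49 = 28824.3.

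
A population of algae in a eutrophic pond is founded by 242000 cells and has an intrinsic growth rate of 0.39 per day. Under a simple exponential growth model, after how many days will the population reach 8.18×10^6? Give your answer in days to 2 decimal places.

9.03 days

Set N₀·e^(rt) = 8.18×10^6: e^(0.39·t) = 8.18×10^6/242000 = 33.802.
0.39·t = ln(33.802) = 3.5205, so t = 3.5205/0.39 = 9.0269.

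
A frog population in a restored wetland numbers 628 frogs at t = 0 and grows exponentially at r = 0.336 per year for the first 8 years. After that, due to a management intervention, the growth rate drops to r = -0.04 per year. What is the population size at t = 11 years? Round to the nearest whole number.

8189 frogs

Phase 1: N(8) = 628·e^(0.336×8) = 628·e^2.688 = 9233.01.
Phase 2 runs for 11 − 8 = 3 years at r = -0.04.
N(11) = 9233.01·e^(-0.04×3) = 9233.01·e^-0.12 = 8188.94.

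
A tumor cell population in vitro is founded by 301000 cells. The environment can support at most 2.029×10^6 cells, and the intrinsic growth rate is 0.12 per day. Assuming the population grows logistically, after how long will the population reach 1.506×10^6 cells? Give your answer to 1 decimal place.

23.4 days

A = (K − N₀)/N₀ = (2.029×10^6 − 301000)/301000 = 5.7409.
Solve 2.029×10^6/(1 + 5.7409·e^(−0.12t)) = 1.506×10^6: 1 + 5.7409·e^(−0.12t) = 1.3473, so e^(−0.12t) = 0.0604922.
−0.12·t = ln(0.0604922) = -2.8052, so t = 2.8052/0.12 = 23.377.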